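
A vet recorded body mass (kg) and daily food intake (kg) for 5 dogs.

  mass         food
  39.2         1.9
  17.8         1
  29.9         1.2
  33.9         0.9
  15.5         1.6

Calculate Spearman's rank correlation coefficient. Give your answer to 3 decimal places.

0.100

Rank mass: 5, 2, 3, 4, 1
Rank food: 5, 2, 3, 1, 4
d = rank(mass) − rank(food): 0, 0, 0, 3, -3; Σd² = 18
ρ = 1 − 6Σd² / [n(n²−1)] = 1 − 6×18 / (5×24) = 1 − 108/120 ≈ 0.100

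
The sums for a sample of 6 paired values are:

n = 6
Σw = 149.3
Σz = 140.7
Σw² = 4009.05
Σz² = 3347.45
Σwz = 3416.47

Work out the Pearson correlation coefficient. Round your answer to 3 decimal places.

r = (nΣwz − ΣwΣz) / √[(nΣw² − (Σw)²)(nΣz² − (Σz)²)]
Numerator: 6×3416.47 − 149.3×140.7 = -507.69
Denominator: √[(24054.3 − 22290.49)(20084.7 − 19796.49)] = √[1763.81 × 288.21] = 712.9850
r = -507.69 / 712.9850 ≈ -0.712

-0.712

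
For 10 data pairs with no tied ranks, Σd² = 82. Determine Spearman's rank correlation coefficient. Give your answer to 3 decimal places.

0.503

ρ = 1 − 6Σd² / [n(n²−1)] = 1 − 6×82 / (10×99)
  = 1 − 492/990 = 1 − 0.4970 ≈ 0.503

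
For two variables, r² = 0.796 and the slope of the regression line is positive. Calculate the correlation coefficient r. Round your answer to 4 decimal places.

|r| = √0.796 = 0.8922
The association is positive, so r = 0.8922.

0.8922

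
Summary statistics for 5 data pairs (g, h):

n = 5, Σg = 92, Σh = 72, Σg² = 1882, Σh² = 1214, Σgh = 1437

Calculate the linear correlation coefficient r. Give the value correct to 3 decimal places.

r = (nΣgh − ΣgΣh) / √[(nΣg² − (Σg)²)(nΣh² − (Σh)²)]
Numerator: 5×1437 − 92×72 = 561
Denominator: √[(9410 − 8464)(6070 − 5184)] = √[946 × 886] = 915.5086
r = 561 / 915.5086 ≈ 0.613

0.613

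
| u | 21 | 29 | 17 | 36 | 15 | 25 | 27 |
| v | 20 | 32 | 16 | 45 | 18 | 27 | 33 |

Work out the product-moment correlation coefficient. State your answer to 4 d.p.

n = 7, Σu = 170, Σv = 191, Σu² = 4446, Σv² = 5847, Σuv = 5076
nΣuv − ΣuΣv = 35532 − 32470 = 3062
nΣu² − (Σu)² = 31122 − 28900 = 2222; nΣv² − (Σv)² = 40929 − 36481 = 4448
r = 3062 / √(2222 × 4448) = 3062 / 3143.7964 ≈ 0.9740

0.9740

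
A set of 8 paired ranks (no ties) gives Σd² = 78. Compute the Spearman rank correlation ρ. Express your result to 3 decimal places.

0.071

ρ = 1 − 6Σd² / [n(n²−1)] = 1 − 6×78 / (8×63)
  = 1 − 468/504 = 1 − 0.9286 ≈ 0.071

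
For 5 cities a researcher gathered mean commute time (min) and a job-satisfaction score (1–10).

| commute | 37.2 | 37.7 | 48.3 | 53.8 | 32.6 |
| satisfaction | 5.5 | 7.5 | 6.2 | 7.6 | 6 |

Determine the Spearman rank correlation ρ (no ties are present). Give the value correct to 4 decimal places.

0.8000

Rank commute: 2, 3, 4, 5, 1
Rank satisfaction: 1, 4, 3, 5, 2
d = rank(commute) − rank(satisfaction): 1, -1, 1, 0, -1; Σd² = 4
ρ = 1 − 6Σd² / [n(n²−1)] = 1 − 6×4 / (5×24) = 1 − 24/120 ≈ 0.8000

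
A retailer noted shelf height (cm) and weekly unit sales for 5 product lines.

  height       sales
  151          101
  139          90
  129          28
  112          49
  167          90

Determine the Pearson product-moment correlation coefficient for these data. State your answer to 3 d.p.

n = 5, Σx = 698, Σy = 358, Σx² = 99196, Σy² = 29586, Σxy = 51891
nΣxy − ΣxΣy = 259455 − 249884 = 9571
nΣx² − (Σx)² = 495980 − 487204 = 8776; nΣy² − (Σy)² = 147930 − 128164 = 19766
r = 9571 / √(8776 × 19766) = 9571 / 13170.6650 ≈ 0.727

0.727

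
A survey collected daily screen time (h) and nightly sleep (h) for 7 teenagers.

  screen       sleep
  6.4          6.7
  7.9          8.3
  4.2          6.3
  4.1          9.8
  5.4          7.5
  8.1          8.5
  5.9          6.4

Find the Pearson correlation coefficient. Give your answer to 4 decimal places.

0.0963

n = 7, Σx = 42, Σy = 53.5, Σx² = 267.4, Σy² = 418.97, Σxy = 322.2
nΣxy − ΣxΣy = 2255.4 − 2247 = 8.4
nΣx² − (Σx)² = 1871.8 − 1764 = 107.8; nΣy² − (Σy)² = 2932.79 − 2862.25 = 70.54
r = 8.4 / √(107.8 × 70.54) = 8.4 / 87.2021 ≈ 0.0963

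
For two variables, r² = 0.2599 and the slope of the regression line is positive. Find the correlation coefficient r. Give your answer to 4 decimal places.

|r| = √0.2599 = 0.5098
The association is positive, so r = 0.5098.

0.5098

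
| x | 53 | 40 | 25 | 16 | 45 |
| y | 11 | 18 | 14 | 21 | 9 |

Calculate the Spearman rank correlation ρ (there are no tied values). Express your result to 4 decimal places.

Rank x: 5, 3, 2, 1, 4
Rank y: 2, 4, 3, 5, 1
d = rank(x) − rank(y): 3, -1, -1, -4, 3; Σd² = 36
ρ = 1 − 6Σd² / [n(n²−1)] = 1 − 6×36 / (5×24) = 1 − 216/120 ≈ -0.8000

-0.8000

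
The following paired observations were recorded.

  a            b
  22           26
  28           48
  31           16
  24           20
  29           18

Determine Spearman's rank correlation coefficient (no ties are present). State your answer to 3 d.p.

Rank a: 1, 3, 5, 2, 4
Rank b: 4, 5, 1, 3, 2
d = rank(a) − rank(b): -3, -2, 4, -1, 2; Σd² = 34
ρ = 1 − 6Σd² / [n(n²−1)] = 1 − 6×34 / (5×24) = 1 − 204/120 ≈ -0.700

-0.700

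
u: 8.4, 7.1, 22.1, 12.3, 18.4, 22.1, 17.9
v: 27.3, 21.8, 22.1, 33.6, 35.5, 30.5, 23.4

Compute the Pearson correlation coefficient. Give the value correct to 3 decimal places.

n = 7, Σu = 108.3, Σv = 194.2, Σu² = 1908.05, Σv² = 5575.96, Σuv = 3031.9
nΣuv − ΣuΣv = 21223.3 − 21031.86 = 191.44
nΣu² − (Σu)² = 13356.35 − 11728.89 = 1627.46; nΣv² − (Σv)² = 39031.72 − 37713.64 = 1318.08
r = 191.44 / √(1627.46 × 1318.08) = 191.44 / 1464.6237 ≈ 0.131

0.131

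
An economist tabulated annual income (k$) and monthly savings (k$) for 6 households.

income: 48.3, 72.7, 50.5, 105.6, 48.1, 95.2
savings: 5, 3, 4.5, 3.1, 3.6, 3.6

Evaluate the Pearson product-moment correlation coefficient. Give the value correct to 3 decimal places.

-0.668

n = 6, Σx = 420.4, Σy = 22.8, Σx² = 32696.44, Σy² = 89.78, Σxy = 1530.09
nΣxy − ΣxΣy = 9180.54 − 9585.12 = -404.58
nΣx² − (Σx)² = 196178.64 − 176736.16 = 19442.48; nΣy² − (Σy)² = 538.68 − 519.84 = 18.84
r = -404.58 / √(19442.48 × 18.84) = -404.58 / 605.2242 ≈ -0.668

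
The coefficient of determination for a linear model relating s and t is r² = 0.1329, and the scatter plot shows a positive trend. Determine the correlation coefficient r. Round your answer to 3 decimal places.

|r| = √0.1329 = 0.365
The association is positive, so r = 0.365.

0.365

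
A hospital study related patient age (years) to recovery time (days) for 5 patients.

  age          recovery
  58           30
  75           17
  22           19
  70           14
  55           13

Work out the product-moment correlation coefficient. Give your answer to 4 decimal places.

n = 5, Σx = 280, Σy = 93, Σx² = 17398, Σy² = 1915, Σxy = 5128
nΣxy − ΣxΣy = 25640 − 26040 = -400
nΣx² − (Σx)² = 86990 − 78400 = 8590; nΣy² − (Σy)² = 9575 − 8649 = 926
r = -400 / √(8590 × 926) = -400 / 2820.3440 ≈ -0.1418

-0.1418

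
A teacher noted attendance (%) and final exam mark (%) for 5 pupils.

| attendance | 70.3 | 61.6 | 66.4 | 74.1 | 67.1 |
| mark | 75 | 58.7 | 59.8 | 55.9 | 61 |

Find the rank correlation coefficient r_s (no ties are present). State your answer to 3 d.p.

Rank attendance: 4, 1, 2, 5, 3
Rank mark: 5, 2, 3, 1, 4
d = rank(attendance) − rank(mark): -1, -1, -1, 4, -1; Σd² = 20
ρ = 1 − 6Σd² / [n(n²−1)] = 1 − 6×20 / (5×24) = 1 − 120/120 ≈ 0.000

0.000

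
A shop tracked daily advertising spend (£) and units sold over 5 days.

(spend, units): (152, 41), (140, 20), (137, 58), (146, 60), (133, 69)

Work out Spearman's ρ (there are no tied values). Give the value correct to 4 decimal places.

-0.5000

Rank spend: 5, 3, 2, 4, 1
Rank units: 2, 1, 3, 4, 5
d = rank(spend) − rank(units): 3, 2, -1, 0, -4; Σd² = 30
ρ = 1 − 6Σd² / [n(n²−1)] = 1 − 6×30 / (5×24) = 1 − 180/120 ≈ -0.5000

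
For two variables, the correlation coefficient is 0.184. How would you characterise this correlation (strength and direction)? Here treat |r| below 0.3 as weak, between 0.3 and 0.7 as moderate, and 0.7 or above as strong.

r = 0.184 > 0 so the relationship is positive.
|r| = 0.184, which falls in the weak range.

weak positive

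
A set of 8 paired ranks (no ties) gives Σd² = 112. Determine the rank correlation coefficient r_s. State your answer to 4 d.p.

-0.3333

ρ = 1 − 6Σd² / [n(n²−1)] = 1 − 6×112 / (8×63)
  = 1 − 672/504 = 1 − 1.33333 ≈ -0.3333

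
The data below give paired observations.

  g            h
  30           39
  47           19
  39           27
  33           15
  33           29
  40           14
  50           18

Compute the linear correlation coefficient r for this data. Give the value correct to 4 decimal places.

n = 7, Σg = 272, Σh = 161, Σg² = 10908, Σh² = 4197, Σgh = 6028
nΣgh − ΣgΣh = 42196 − 43792 = -1596
nΣg² − (Σg)² = 76356 − 73984 = 2372; nΣh² − (Σh)² = 29379 − 25921 = 3458
r = -1596 / √(2372 × 3458) = -1596 / 2863.9791 ≈ -0.5573

-0.5573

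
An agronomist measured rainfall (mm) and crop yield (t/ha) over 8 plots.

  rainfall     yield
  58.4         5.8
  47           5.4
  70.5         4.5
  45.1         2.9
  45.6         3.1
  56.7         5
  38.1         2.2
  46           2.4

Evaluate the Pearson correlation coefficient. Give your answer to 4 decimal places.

n = 8, Σx = 407.4, Σy = 31.3, Σx² = 21485.68, Σy² = 136.67, Σxy = 1659.64
nΣxy − ΣxΣy = 13277.12 − 12751.62 = 525.5
nΣx² − (Σx)² = 171885.44 − 165974.76 = 5910.68; nΣy² − (Σy)² = 1093.36 − 979.69 = 113.67
r = 525.5 / √(5910.68 × 113.67) = 525.5 / 819.6749 ≈ 0.6411

0.6411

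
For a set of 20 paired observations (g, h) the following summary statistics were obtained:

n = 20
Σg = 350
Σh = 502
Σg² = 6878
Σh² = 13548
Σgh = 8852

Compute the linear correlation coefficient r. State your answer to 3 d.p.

r = (nΣgh − ΣgΣh) / √[(nΣg² − (Σg)²)(nΣh² − (Σh)²)]
Numerator: 20×8852 − 350×502 = 1340
Denominator: √[(137560 − 122500)(270960 − 252004)] = √[15060 × 18956] = 16896.0753
r = 1340 / 16896.0753 ≈ 0.079

0.079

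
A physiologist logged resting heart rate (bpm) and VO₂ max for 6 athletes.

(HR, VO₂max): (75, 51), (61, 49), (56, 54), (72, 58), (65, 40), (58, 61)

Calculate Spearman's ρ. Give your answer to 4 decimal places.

-0.2571

Rank HR: 6, 3, 1, 5, 4, 2
Rank VO₂max: 3, 2, 4, 5, 1, 6
d = rank(HR) − rank(VO₂max): 3, 1, -3, 0, 3, -4; Σd² = 44
ρ = 1 − 6Σd² / [n(n²−1)] = 1 − 6×44 / (6×35) = 1 − 264/210 ≈ -0.2571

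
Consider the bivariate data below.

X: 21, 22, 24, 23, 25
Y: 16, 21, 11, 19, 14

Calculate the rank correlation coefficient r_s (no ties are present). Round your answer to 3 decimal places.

Rank X: 1, 2, 4, 3, 5
Rank Y: 3, 5, 1, 4, 2
d = rank(X) − rank(Y): -2, -3, 3, -1, 3; Σd² = 32
ρ = 1 − 6Σd² / [n(n²−1)] = 1 − 6×32 / (5×24) = 1 − 192/120 ≈ -0.600

-0.600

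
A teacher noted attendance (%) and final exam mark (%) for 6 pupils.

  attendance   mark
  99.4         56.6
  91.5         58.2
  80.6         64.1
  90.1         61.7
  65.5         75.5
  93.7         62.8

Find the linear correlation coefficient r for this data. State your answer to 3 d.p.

-0.946

n = 6, Σx = 520.8, Σy = 378.9, Σx² = 45936.92, Σy² = 24150.59, Σxy = 32506.58
nΣxy − ΣxΣy = 195039.48 − 197331.12 = -2291.64
nΣx² − (Σx)² = 275621.52 − 271232.64 = 4388.88; nΣy² − (Σy)² = 144903.54 − 143565.21 = 1338.33
r = -2291.64 / √(4388.88 × 1338.33) = -2291.64 / 2423.5861 ≈ -0.946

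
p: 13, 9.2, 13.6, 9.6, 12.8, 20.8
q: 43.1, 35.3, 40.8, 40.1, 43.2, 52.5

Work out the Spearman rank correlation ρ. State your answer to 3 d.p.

0.771

Rank p: 4, 1, 5, 2, 3, 6
Rank q: 4, 1, 3, 2, 5, 6
d = rank(p) − rank(q): 0, 0, 2, 0, -2, 0; Σd² = 8
ρ = 1 − 6Σd² / [n(n²−1)] = 1 − 6×8 / (6×35) = 1 − 48/210 ≈ 0.771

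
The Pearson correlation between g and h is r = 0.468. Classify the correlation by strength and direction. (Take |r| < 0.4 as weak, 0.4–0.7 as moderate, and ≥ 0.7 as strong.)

r = 0.468 > 0 so the relationship is positive.
|r| = 0.468, which falls in the moderate range.

moderate positive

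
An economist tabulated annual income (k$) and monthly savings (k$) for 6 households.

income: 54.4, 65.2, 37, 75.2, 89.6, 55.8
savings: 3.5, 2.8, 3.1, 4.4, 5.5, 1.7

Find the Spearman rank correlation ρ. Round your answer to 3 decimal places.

Rank income: 2, 4, 1, 5, 6, 3
Rank savings: 4, 2, 3, 5, 6, 1
d = rank(income) − rank(savings): -2, 2, -2, 0, 0, 2; Σd² = 16
ρ = 1 − 6Σd² / [n(n²−1)] = 1 − 6×16 / (6×35) = 1 − 96/210 ≈ 0.543

0.543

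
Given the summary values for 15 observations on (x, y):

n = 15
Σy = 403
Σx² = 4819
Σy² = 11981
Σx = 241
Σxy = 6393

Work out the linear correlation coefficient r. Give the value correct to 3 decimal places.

-0.078

r = (nΣxy − ΣxΣy) / √[(nΣx² − (Σx)²)(nΣy² − (Σy)²)]
Numerator: 15×6393 − 241×403 = -1228
Denominator: √[(72285 − 58081)(179715 − 162409)] = √[14204 × 17306] = 15678.4701
r = -1228 / 15678.4701 ≈ -0.078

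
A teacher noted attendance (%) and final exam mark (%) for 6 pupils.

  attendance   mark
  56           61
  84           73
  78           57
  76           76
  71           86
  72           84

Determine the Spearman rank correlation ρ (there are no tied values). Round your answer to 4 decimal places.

Rank attendance: 1, 6, 5, 4, 2, 3
Rank mark: 2, 3, 1, 4, 6, 5
d = rank(attendance) − rank(mark): -1, 3, 4, 0, -4, -2; Σd² = 46
ρ = 1 − 6Σd² / [n(n²−1)] = 1 − 6×46 / (6×35) = 1 − 276/210 ≈ -0.3143

-0.3143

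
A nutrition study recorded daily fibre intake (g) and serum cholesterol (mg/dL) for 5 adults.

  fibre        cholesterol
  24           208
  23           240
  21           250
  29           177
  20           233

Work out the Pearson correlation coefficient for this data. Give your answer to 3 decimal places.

-0.904

n = 5, Σx = 117, Σy = 1108, Σx² = 2787, Σy² = 248982, Σxy = 25555
nΣxy − ΣxΣy = 127775 − 129636 = -1861
nΣx² − (Σx)² = 13935 − 13689 = 246; nΣy² − (Σy)² = 1244910 − 1227664 = 17246
r = -1861 / √(246 × 17246) = -1861 / 2059.7369 ≈ -0.904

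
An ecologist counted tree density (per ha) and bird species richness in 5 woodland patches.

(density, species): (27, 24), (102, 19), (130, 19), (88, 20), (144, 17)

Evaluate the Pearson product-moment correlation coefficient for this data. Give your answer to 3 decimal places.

n = 5, Σx = 491, Σy = 99, Σx² = 56513, Σy² = 1987, Σxy = 9264
nΣxy − ΣxΣy = 46320 − 48609 = -2289
nΣx² − (Σx)² = 282565 − 241081 = 41484; nΣy² − (Σy)² = 9935 − 9801 = 134
r = -2289 / √(41484 × 134) = -2289 / 2357.7226 ≈ -0.971

-0.971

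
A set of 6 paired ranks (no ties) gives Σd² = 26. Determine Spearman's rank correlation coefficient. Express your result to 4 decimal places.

0.2571

ρ = 1 − 6Σd² / [n(n²−1)] = 1 − 6×26 / (6×35)
  = 1 − 156/210 = 1 − 0.74286 ≈ 0.2571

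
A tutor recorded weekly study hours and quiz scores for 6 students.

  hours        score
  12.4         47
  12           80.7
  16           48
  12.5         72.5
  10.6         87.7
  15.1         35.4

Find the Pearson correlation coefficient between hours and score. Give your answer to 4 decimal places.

n = 6, Σx = 78.6, Σy = 371.3, Σx² = 1050.38, Σy² = 25226.19, Σxy = 4689.61
nΣxy − ΣxΣy = 28137.66 − 29184.18 = -1046.52
nΣx² − (Σx)² = 6302.28 − 6177.96 = 124.32; nΣy² − (Σy)² = 151357.14 − 137863.69 = 13493.45
r = -1046.52 / √(124.32 × 13493.45) = -1046.52 / 1295.1856 ≈ -0.8080

-0.8080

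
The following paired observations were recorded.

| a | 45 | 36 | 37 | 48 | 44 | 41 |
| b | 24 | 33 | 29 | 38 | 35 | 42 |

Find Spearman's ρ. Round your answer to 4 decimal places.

Rank a: 5, 1, 2, 6, 4, 3
Rank b: 1, 3, 2, 5, 4, 6
d = rank(a) − rank(b): 4, -2, 0, 1, 0, -3; Σd² = 30
ρ = 1 − 6Σd² / [n(n²−1)] = 1 − 6×30 / (6×35) = 1 − 180/210 ≈ 0.1429

0.1429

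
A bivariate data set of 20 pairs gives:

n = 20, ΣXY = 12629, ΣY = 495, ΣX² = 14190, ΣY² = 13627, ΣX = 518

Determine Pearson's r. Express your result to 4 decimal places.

-0.1856

r = (nΣXY − ΣXΣY) / √[(nΣX² − (ΣX)²)(nΣY² − (ΣY)²)]
Numerator: 20×12629 − 518×495 = -3830
Denominator: √[(283800 − 268324)(272540 − 245025)] = √[15476 × 27515] = 20635.4583
r = -3830 / 20635.4583 ≈ -0.1856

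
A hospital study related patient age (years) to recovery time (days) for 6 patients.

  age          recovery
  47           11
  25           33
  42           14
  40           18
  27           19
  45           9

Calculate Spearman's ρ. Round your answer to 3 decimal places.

-0.943

Rank age: 6, 1, 4, 3, 2, 5
Rank recovery: 2, 6, 3, 4, 5, 1
d = rank(age) − rank(recovery): 4, -5, 1, -1, -3, 4; Σd² = 68
ρ = 1 − 6Σd² / [n(n²−1)] = 1 − 6×68 / (6×35) = 1 − 408/210 ≈ -0.943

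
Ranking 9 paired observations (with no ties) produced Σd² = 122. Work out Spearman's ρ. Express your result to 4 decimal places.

-0.0167

ρ = 1 − 6Σd² / [n(n²−1)] = 1 − 6×122 / (9×80)
  = 1 − 732/720 = 1 − 1.01667 ≈ -0.0167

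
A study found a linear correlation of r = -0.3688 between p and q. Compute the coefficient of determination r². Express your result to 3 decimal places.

r² = (-0.3688)² = 0.136

0.136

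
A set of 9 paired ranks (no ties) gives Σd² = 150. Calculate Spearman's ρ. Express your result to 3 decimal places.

-0.250

ρ = 1 − 6Σd² / [n(n²−1)] = 1 − 6×150 / (9×80)
  = 1 − 900/720 = 1 − 1.2500 ≈ -0.250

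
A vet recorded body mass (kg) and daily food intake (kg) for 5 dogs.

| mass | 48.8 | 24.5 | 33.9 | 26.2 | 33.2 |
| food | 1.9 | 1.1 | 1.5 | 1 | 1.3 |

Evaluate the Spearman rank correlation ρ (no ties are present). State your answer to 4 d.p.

0.9000

Rank mass: 5, 1, 4, 2, 3
Rank food: 5, 2, 4, 1, 3
d = rank(mass) − rank(food): 0, -1, 0, 1, 0; Σd² = 2
ρ = 1 − 6Σd² / [n(n²−1)] = 1 − 6×2 / (5×24) = 1 − 12/120 ≈ 0.9000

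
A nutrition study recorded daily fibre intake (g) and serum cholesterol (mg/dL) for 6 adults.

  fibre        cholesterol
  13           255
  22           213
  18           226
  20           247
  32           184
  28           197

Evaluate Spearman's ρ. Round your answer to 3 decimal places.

Rank fibre: 1, 4, 2, 3, 6, 5
Rank cholesterol: 6, 3, 4, 5, 1, 2
d = rank(fibre) − rank(cholesterol): -5, 1, -2, -2, 5, 3; Σd² = 68
ρ = 1 − 6Σd² / [n(n²−1)] = 1 − 6×68 / (6×35) = 1 − 408/210 ≈ -0.943

-0.943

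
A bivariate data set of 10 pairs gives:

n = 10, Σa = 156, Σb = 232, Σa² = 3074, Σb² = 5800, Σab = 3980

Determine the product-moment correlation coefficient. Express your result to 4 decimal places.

r = (nΣab − ΣaΣb) / √[(nΣa² − (Σa)²)(nΣb² − (Σb)²)]
Numerator: 10×3980 − 156×232 = 3608
Denominator: √[(30740 − 24336)(58000 − 53824)] = √[6404 × 4176] = 5171.3735
r = 3608 / 5171.3735 ≈ 0.6977

0.6977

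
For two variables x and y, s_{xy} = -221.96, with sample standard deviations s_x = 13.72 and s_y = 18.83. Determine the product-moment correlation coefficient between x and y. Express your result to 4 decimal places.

r = Cov(x,y) / (s_x · s_y) = -221.96 / (13.72 × 18.83)
  = -221.96 / 258.3476 ≈ -0.8592

-0.8592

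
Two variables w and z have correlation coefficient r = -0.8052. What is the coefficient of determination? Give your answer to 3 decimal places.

0.648

r² = (-0.8052)² = 0.648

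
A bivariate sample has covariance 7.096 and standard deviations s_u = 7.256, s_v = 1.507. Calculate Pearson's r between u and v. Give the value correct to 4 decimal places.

r = Cov(u,v) / (s_u · s_v) = 7.096 / (7.256 × 1.507)
  = 7.096 / 10.9348 ≈ 0.6489

0.6489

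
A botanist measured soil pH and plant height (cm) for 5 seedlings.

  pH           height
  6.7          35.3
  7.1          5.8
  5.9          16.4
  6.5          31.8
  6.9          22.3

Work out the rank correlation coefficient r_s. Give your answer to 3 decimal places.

-0.300

Rank pH: 3, 5, 1, 2, 4
Rank height: 5, 1, 2, 4, 3
d = rank(pH) − rank(height): -2, 4, -1, -2, 1; Σd² = 26
ρ = 1 − 6Σd² / [n(n²−1)] = 1 − 6×26 / (5×24) = 1 − 156/120 ≈ -0.300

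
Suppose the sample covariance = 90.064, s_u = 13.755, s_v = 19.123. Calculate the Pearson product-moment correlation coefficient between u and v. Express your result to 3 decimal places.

0.342

r = Cov(u,v) / (s_u · s_v) = 90.064 / (13.755 × 19.123)
  = 90.064 / 263.0369 ≈ 0.342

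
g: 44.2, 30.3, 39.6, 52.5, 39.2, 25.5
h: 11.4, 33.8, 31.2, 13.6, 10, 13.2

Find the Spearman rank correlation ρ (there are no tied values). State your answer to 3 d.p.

-0.086

Rank g: 5, 2, 4, 6, 3, 1
Rank h: 2, 6, 5, 4, 1, 3
d = rank(g) − rank(h): 3, -4, -1, 2, 2, -2; Σd² = 38
ρ = 1 − 6Σd² / [n(n²−1)] = 1 − 6×38 / (6×35) = 1 − 228/210 ≈ -0.086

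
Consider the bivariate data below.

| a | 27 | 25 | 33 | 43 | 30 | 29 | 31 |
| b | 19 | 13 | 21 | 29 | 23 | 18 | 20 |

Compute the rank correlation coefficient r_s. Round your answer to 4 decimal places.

0.8571

Rank a: 2, 1, 6, 7, 4, 3, 5
Rank b: 3, 1, 5, 7, 6, 2, 4
d = rank(a) − rank(b): -1, 0, 1, 0, -2, 1, 1; Σd² = 8
ρ = 1 − 6Σd² / [n(n²−1)] = 1 − 6×8 / (7×48) = 1 − 48/336 ≈ 0.8571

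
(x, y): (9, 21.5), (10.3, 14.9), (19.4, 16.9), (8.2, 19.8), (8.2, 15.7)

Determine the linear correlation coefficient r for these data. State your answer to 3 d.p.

-0.237

n = 5, Σx = 55.1, Σy = 88.8, Σx² = 697.93, Σy² = 1608.4, Σxy = 965.93
nΣxy − ΣxΣy = 4829.65 − 4892.88 = -63.23
nΣx² − (Σx)² = 3489.65 − 3036.01 = 453.64; nΣy² − (Σy)² = 8042 − 7885.44 = 156.56
r = -63.23 / √(453.64 × 156.56) = -63.23 / 266.4993 ≈ -0.237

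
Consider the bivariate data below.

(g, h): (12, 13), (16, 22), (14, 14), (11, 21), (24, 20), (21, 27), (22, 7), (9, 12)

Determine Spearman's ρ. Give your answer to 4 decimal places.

0.1667

Rank g: 3, 5, 4, 2, 8, 6, 7, 1
Rank h: 3, 7, 4, 6, 5, 8, 1, 2
d = rank(g) − rank(h): 0, -2, 0, -4, 3, -2, 6, -1; Σd² = 70
ρ = 1 − 6Σd² / [n(n²−1)] = 1 − 6×70 / (8×63) = 1 − 420/504 ≈ 0.1667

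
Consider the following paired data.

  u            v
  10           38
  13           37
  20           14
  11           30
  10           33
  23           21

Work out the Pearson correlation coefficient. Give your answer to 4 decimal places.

-0.8425

n = 6, Σu = 87, Σv = 173, Σu² = 1419, Σv² = 5439, Σuv = 2284
nΣuv − ΣuΣv = 13704 − 15051 = -1347
nΣu² − (Σu)² = 8514 − 7569 = 945; nΣv² − (Σv)² = 32634 − 29929 = 2705
r = -1347 / √(945 × 2705) = -1347 / 1598.8199 ≈ -0.8425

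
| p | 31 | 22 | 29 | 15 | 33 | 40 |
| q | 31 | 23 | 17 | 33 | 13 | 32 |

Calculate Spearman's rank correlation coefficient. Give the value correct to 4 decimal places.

Rank p: 4, 2, 3, 1, 5, 6
Rank q: 4, 3, 2, 6, 1, 5
d = rank(p) − rank(q): 0, -1, 1, -5, 4, 1; Σd² = 44
ρ = 1 − 6Σd² / [n(n²−1)] = 1 − 6×44 / (6×35) = 1 − 264/210 ≈ -0.2571

-0.2571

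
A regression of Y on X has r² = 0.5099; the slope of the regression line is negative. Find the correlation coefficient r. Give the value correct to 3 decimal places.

|r| = √0.5099 = 0.714
The association is negative, so r = −0.714.

-0.714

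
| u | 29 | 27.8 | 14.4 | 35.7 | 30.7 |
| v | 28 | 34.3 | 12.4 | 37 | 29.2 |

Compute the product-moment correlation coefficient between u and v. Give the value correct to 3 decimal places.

0.937

n = 5, Σu = 137.6, Σv = 140.9, Σu² = 4038.18, Σv² = 4335.89, Σuv = 4161.44
nΣuv − ΣuΣv = 20807.2 − 19387.84 = 1419.36
nΣu² − (Σu)² = 20190.9 − 18933.76 = 1257.14; nΣv² − (Σv)² = 21679.45 − 19852.81 = 1826.64
r = 1419.36 / √(1257.14 × 1826.64) = 1419.36 / 1515.3687 ≈ 0.937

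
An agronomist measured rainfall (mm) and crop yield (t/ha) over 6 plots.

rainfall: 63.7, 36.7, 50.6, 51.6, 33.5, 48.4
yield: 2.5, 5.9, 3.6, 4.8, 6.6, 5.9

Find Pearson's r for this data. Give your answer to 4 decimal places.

-0.8932

n = 6, Σx = 284.5, Σy = 29.3, Σx² = 14092.31, Σy² = 155.43, Σxy = 1312.28
nΣxy − ΣxΣy = 7873.68 − 8335.85 = -462.17
nΣx² − (Σx)² = 84553.86 − 80940.25 = 3613.61; nΣy² − (Σy)² = 932.58 − 858.49 = 74.09
r = -462.17 / √(3613.61 × 74.09) = -462.17 / 517.4286 ≈ -0.8932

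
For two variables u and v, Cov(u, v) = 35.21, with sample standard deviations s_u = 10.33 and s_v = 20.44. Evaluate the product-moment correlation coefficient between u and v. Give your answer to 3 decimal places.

0.167

r = Cov(u,v) / (s_u · s_v) = 35.21 / (10.33 × 20.44)
  = 35.21 / 211.1452 ≈ 0.167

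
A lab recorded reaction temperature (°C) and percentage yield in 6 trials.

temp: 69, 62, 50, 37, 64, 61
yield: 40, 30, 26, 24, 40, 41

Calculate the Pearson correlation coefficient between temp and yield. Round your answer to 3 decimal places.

n = 6, Σx = 343, Σy = 201, Σx² = 20291, Σy² = 7033, Σxy = 11869
nΣxy − ΣxΣy = 71214 − 68943 = 2271
nΣx² − (Σx)² = 121746 − 117649 = 4097; nΣy² − (Σy)² = 42198 − 40401 = 1797
r = 2271 / √(4097 × 1797) = 2271 / 2713.3575 ≈ 0.837

0.837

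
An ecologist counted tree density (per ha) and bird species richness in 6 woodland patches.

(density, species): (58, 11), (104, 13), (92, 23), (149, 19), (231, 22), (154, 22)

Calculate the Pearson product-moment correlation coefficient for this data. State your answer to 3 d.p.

0.617

n = 6, Σx = 788, Σy = 110, Σx² = 121922, Σy² = 2148, Σxy = 15407
nΣxy − ΣxΣy = 92442 − 86680 = 5762
nΣx² − (Σx)² = 731532 − 620944 = 110588; nΣy² − (Σy)² = 12888 − 12100 = 788
r = 5762 / √(110588 × 788) = 5762 / 9335.0599 ≈ 0.617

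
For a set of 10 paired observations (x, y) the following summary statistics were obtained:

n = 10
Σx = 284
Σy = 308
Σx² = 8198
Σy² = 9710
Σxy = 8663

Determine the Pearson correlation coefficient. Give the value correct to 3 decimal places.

r = (nΣxy − ΣxΣy) / √[(nΣx² − (Σx)²)(nΣy² − (Σy)²)]
Numerator: 10×8663 − 284×308 = -842
Denominator: √[(81980 − 80656)(97100 − 94864)] = √[1324 × 2236] = 1720.5999
r = -842 / 1720.5999 ≈ -0.489

-0.489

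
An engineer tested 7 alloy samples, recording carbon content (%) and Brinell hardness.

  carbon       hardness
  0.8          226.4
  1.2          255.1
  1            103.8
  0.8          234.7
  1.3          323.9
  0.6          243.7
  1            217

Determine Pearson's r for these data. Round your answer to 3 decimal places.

0.284

n = 7, Σx = 6.7, Σy = 1604.6, Σx² = 6.77, Σy² = 393581.4, Σxy = 1563.09
nΣxy − ΣxΣy = 10941.63 − 10750.82 = 190.81
nΣx² − (Σx)² = 47.39 − 44.89 = 2.5; nΣy² − (Σy)² = 2755069.8 − 2574741.16 = 180328.64
r = 190.81 / √(2.5 × 180328.64) = 190.81 / 671.4325 ≈ 0.284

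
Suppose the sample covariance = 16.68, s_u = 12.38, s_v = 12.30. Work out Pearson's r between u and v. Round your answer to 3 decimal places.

0.110

r = Cov(u,v) / (s_u · s_v) = 16.68 / (12.38 × 12.30)
  = 16.68 / 152.2740 ≈ 0.110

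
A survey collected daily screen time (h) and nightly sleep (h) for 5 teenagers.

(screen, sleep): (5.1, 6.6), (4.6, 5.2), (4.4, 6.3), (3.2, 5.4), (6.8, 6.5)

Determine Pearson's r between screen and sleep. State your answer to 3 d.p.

n = 5, Σx = 24.1, Σy = 30, Σx² = 123.01, Σy² = 181.7, Σxy = 146.78
nΣxy − ΣxΣy = 733.9 − 723 = 10.9
nΣx² − (Σx)² = 615.05 − 580.81 = 34.24; nΣy² − (Σy)² = 908.5 − 900 = 8.5
r = 10.9 / √(34.24 × 8.5) = 10.9 / 17.0599 ≈ 0.639

0.639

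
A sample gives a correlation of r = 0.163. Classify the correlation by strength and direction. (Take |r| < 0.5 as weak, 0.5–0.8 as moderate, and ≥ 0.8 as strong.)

r = 0.163 > 0 so the relationship is positive.
|r| = 0.163, which falls in the weak range.

weak positive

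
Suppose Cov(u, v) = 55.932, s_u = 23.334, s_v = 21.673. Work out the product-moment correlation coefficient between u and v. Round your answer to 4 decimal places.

0.1106

r = Cov(u,v) / (s_u · s_v) = 55.932 / (23.334 × 21.673)
  = 55.932 / 505.7178 ≈ 0.1106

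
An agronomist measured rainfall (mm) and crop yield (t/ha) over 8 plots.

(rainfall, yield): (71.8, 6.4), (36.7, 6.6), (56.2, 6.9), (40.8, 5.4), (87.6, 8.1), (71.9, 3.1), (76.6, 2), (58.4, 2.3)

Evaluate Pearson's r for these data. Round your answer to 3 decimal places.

-0.070

n = 8, Σx = 500, Σy = 40.8, Σx² = 33446.7, Σy² = 245.8, Σxy = 2529.81
nΣxy − ΣxΣy = 20238.48 − 20400 = -161.52
nΣx² − (Σx)² = 267573.6 − 250000 = 17573.6; nΣy² − (Σy)² = 1966.4 − 1664.64 = 301.76
r = -161.52 / √(17573.6 × 301.76) = -161.52 / 2302.8264 ≈ -0.070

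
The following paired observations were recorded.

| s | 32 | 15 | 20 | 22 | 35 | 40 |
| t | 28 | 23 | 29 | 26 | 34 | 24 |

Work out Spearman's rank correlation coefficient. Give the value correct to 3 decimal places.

Rank s: 4, 1, 2, 3, 5, 6
Rank t: 4, 1, 5, 3, 6, 2
d = rank(s) − rank(t): 0, 0, -3, 0, -1, 4; Σd² = 26
ρ = 1 − 6Σd² / [n(n²−1)] = 1 − 6×26 / (6×35) = 1 − 156/210 ≈ 0.257

0.257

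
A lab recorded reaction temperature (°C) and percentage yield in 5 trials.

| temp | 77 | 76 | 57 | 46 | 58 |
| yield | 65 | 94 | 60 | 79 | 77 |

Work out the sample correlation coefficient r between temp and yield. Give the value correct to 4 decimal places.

n = 5, Σx = 314, Σy = 375, Σx² = 20434, Σy² = 28831, Σxy = 23669
nΣxy − ΣxΣy = 118345 − 117750 = 595
nΣx² − (Σx)² = 102170 − 98596 = 3574; nΣy² − (Σy)² = 144155 − 140625 = 3530
r = 595 / √(3574 × 3530) = 595 / 3551.9319 ≈ 0.1675

0.1675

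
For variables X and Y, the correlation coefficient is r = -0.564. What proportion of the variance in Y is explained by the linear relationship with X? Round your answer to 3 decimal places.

r² = (-0.564)² = 0.318

0.318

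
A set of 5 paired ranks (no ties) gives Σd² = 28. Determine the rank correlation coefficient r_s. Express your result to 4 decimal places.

-0.4000

ρ = 1 − 6Σd² / [n(n²−1)] = 1 − 6×28 / (5×24)
  = 1 − 168/120 = 1 − 1.40000 ≈ -0.4000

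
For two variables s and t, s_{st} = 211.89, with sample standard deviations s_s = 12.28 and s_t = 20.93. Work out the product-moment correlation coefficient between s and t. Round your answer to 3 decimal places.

r = Cov(s,t) / (s_s · s_t) = 211.89 / (12.28 × 20.93)
  = 211.89 / 257.0204 ≈ 0.824

0.824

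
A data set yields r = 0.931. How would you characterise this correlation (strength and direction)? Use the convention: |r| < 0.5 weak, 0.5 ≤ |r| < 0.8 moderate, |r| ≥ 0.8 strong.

r = 0.931 > 0 so the relationship is positive.
|r| = 0.931, which falls in the strong range.

strong positive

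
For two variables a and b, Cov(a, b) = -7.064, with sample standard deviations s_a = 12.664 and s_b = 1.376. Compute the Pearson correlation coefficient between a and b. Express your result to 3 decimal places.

-0.405

r = Cov(a,b) / (s_a · s_b) = -7.064 / (12.664 × 1.376)
  = -7.064 / 17.4257 ≈ -0.405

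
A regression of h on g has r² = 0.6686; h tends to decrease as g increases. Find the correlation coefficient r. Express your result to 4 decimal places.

-0.8177

|r| = √0.6686 = 0.8177
The association is negative, so r = −0.8177.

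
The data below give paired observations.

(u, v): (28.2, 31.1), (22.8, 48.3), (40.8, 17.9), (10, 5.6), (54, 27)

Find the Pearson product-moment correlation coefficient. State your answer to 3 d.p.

0.163

n = 5, Σu = 155.8, Σv = 129.9, Σu² = 5995.72, Σv² = 4380.87, Σuv = 4222.58
nΣuv − ΣuΣv = 21112.9 − 20238.42 = 874.48
nΣu² − (Σu)² = 29978.6 − 24273.64 = 5704.96; nΣv² − (Σv)² = 21904.35 − 16874.01 = 5030.34
r = 874.48 / √(5704.96 × 5030.34) = 874.48 / 5357.0410 ≈ 0.163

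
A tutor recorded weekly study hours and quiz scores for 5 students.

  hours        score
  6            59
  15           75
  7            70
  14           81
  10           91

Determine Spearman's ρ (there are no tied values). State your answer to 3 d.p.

0.600

Rank hours: 1, 5, 2, 4, 3
Rank score: 1, 3, 2, 4, 5
d = rank(hours) − rank(score): 0, 2, 0, 0, -2; Σd² = 8
ρ = 1 − 6Σd² / [n(n²−1)] = 1 − 6×8 / (5×24) = 1 − 48/120 ≈ 0.600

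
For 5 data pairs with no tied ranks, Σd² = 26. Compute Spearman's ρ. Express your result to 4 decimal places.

ρ = 1 − 6Σd² / [n(n²−1)] = 1 − 6×26 / (5×24)
  = 1 − 156/120 = 1 − 1.30000 ≈ -0.3000

-0.3000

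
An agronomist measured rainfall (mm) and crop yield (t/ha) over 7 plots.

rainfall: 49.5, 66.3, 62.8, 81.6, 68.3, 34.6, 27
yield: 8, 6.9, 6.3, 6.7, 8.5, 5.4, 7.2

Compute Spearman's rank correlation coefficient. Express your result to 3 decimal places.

0.143

Rank rainfall: 3, 5, 4, 7, 6, 2, 1
Rank yield: 6, 4, 2, 3, 7, 1, 5
d = rank(rainfall) − rank(yield): -3, 1, 2, 4, -1, 1, -4; Σd² = 48
ρ = 1 − 6Σd² / [n(n²−1)] = 1 − 6×48 / (7×48) = 1 − 288/336 ≈ 0.143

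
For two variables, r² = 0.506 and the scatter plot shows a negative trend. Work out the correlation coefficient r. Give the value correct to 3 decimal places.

|r| = √0.506 = 0.711
The association is negative, so r = −0.711.

-0.711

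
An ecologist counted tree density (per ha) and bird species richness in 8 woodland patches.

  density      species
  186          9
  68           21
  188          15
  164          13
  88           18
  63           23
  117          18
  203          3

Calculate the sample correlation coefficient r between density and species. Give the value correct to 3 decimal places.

-0.891

n = 8, Σx = 1077, Σy = 120, Σx² = 168071, Σy² = 2102, Σxy = 13802
nΣxy − ΣxΣy = 110416 − 129240 = -18824
nΣx² − (Σx)² = 1344568 − 1159929 = 184639; nΣy² − (Σy)² = 16816 − 14400 = 2416
r = -18824 / √(184639 × 2416) = -18824 / 21120.7913 ≈ -0.891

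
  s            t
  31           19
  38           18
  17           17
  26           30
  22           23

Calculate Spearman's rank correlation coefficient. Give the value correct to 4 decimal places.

Rank s: 4, 5, 1, 3, 2
Rank t: 3, 2, 1, 5, 4
d = rank(s) − rank(t): 1, 3, 0, -2, -2; Σd² = 18
ρ = 1 − 6Σd² / [n(n²−1)] = 1 − 6×18 / (5×24) = 1 − 108/120 ≈ 0.1000

0.1000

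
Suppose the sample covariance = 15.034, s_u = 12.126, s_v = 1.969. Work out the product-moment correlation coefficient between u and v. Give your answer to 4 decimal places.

0.6297

r = Cov(u,v) / (s_u · s_v) = 15.034 / (12.126 × 1.969)
  = 15.034 / 23.8761 ≈ 0.6297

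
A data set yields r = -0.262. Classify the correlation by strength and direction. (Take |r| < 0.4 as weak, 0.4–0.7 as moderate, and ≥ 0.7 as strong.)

weak negative

r = -0.262 < 0 so the relationship is negative.
|r| = 0.262, which falls in the weak range.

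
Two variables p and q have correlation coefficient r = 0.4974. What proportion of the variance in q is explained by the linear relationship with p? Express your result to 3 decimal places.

r² = (0.4974)² = 0.247

0.247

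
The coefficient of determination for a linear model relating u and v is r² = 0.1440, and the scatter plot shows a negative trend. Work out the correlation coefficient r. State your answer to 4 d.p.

-0.3795

|r| = √0.1440 = 0.3795
The association is negative, so r = −0.3795.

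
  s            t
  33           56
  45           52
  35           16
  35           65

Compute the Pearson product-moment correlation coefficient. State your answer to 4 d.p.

0.0858

n = 4, Σs = 148, Σt = 189, Σs² = 5564, Σt² = 10321, Σst = 7023
nΣst − ΣsΣt = 28092 − 27972 = 120
nΣs² − (Σs)² = 22256 − 21904 = 352; nΣt² − (Σt)² = 41284 − 35721 = 5563
r = 120 / √(352 × 5563) = 120 / 1399.3484 ≈ 0.0858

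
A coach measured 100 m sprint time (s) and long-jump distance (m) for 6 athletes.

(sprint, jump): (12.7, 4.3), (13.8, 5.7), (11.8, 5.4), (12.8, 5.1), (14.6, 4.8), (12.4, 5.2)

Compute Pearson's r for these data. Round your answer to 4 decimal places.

n = 6, Σx = 78.1, Σy = 30.5, Σx² = 1021.73, Σy² = 156.23, Σxy = 396.83
nΣxy − ΣxΣy = 2380.98 − 2382.05 = -1.07
nΣx² − (Σx)² = 6130.38 − 6099.61 = 30.77; nΣy² − (Σy)² = 937.38 − 930.25 = 7.13
r = -1.07 / √(30.77 × 7.13) = -1.07 / 14.8118 ≈ -0.0722

-0.0722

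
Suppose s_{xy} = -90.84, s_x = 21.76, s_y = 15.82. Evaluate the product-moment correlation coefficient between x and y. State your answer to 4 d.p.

r = Cov(x,y) / (s_x · s_y) = -90.84 / (21.76 × 15.82)
  = -90.84 / 344.2432 ≈ -0.2639

-0.2639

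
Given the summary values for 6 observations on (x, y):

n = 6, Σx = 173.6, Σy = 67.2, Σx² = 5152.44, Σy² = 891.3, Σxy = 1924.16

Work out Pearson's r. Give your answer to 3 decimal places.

r = (nΣxy − ΣxΣy) / √[(nΣx² − (Σx)²)(nΣy² − (Σy)²)]
Numerator: 6×1924.16 − 173.6×67.2 = -120.96
Denominator: √[(30914.64 − 30136.96)(5347.8 − 4515.84)] = √[777.68 × 831.96] = 804.3623
r = -120.96 / 804.3623 ≈ -0.150

-0.150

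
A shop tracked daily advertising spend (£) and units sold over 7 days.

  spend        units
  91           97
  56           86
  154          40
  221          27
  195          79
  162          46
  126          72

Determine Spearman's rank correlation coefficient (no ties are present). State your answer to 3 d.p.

-0.714

Rank spend: 2, 1, 4, 7, 6, 5, 3
Rank units: 7, 6, 2, 1, 5, 3, 4
d = rank(spend) − rank(units): -5, -5, 2, 6, 1, 2, -1; Σd² = 96
ρ = 1 − 6Σd² / [n(n²−1)] = 1 − 6×96 / (7×48) = 1 − 576/336 ≈ -0.714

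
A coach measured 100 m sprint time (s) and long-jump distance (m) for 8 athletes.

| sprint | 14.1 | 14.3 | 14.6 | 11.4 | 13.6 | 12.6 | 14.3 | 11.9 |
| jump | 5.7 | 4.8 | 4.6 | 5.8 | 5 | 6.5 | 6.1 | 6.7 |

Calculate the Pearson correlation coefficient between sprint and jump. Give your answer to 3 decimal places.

n = 8, Σx = 106.8, Σy = 45.2, Σx² = 1436.24, Σy² = 259.68, Σxy = 599.15
nΣxy − ΣxΣy = 4793.2 − 4827.36 = -34.16
nΣx² − (Σx)² = 11489.92 − 11406.24 = 83.68; nΣy² − (Σy)² = 2077.44 − 2043.04 = 34.4
r = -34.16 / √(83.68 × 34.4) = -34.16 / 53.6525 ≈ -0.637

-0.637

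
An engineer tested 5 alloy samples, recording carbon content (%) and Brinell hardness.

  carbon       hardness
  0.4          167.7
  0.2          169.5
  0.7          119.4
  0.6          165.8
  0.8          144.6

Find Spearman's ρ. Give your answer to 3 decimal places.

Rank carbon: 2, 1, 4, 3, 5
Rank hardness: 4, 5, 1, 3, 2
d = rank(carbon) − rank(hardness): -2, -4, 3, 0, 3; Σd² = 38
ρ = 1 − 6Σd² / [n(n²−1)] = 1 − 6×38 / (5×24) = 1 − 228/120 ≈ -0.900

-0.900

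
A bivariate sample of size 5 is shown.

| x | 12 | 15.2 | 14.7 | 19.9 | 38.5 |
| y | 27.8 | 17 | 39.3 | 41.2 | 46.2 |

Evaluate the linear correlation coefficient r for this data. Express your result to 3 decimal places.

0.651

n = 5, Σx = 100.3, Σy = 171.5, Σx² = 2469.39, Σy² = 6438.21, Σxy = 3768.29
nΣxy − ΣxΣy = 18841.45 − 17201.45 = 1640
nΣx² − (Σx)² = 12346.95 − 10060.09 = 2286.86; nΣy² − (Σy)² = 32191.05 − 29412.25 = 2778.8
r = 1640 / √(2286.86 × 2778.8) = 1640 / 2520.8583 ≈ 0.651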